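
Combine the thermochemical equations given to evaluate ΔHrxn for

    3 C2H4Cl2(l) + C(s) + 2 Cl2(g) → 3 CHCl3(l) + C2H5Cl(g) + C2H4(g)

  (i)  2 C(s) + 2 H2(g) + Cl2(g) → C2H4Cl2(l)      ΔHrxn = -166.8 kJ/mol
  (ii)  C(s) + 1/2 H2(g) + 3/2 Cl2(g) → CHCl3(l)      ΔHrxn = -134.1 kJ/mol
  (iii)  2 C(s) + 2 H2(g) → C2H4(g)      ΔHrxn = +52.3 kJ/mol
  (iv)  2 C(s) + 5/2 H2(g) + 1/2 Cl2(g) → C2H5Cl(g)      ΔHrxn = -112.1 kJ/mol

(i) reversed and × 3: (-3)·(-166.8) = +500.4 kJ/mol
(ii) × 3: (3)·(-134.1) = -402.3 kJ/mol
(iii) as written: +52.3 kJ/mol
(iv) as written: -112.1 kJ/mol
ΔHrxn = (+500.4) + (-402.3) + (+52.3) + (-112.1) = 38.3 kJ/mol

ΔHrxn = 38.3 kJ/mol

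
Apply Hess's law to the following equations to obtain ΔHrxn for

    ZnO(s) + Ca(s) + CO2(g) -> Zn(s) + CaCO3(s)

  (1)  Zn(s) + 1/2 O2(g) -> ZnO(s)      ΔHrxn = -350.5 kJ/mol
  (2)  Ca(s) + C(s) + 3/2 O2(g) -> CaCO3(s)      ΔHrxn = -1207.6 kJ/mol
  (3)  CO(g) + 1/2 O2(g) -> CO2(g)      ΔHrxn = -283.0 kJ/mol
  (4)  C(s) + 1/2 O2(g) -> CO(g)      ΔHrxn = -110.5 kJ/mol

(1) reversed: +350.5 kJ/mol
(2) as written: -1207.6 kJ/mol
(3) reversed: +283.0 kJ/mol
(4) reversed: +110.5 kJ/mol
Since enthalpy is a state function, ΔHrxn = (+350.5) + (-1207.6) + (+283.0) + (+110.5) = -463.6 kJ/mol

ΔHrxn = -463.6 kJ/mol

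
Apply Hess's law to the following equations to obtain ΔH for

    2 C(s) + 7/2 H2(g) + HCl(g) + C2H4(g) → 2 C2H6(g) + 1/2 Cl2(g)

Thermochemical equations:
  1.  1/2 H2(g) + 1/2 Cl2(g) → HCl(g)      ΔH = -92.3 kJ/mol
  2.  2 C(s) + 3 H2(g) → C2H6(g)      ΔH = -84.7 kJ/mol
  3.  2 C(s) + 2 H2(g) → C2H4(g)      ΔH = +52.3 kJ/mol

eq. 1 reversed (reverse to put HCl(g) on the reactant side): +92.3 kJ/mol
eq. 2 × 2 (scale by 2 for the 2 C2H6(g)): (2)·(-84.7) = -169.4 kJ/mol
eq. 3 reversed (reverse to put C2H4(g) on the reactant side): -52.3 kJ/mol
Combining the equations, ΔH = (-1)·(-92.3) + (2)·(-84.7) + (-1)·(+52.3) = -129.4 kJ/mol

ΔH = -129.4 kJ/mol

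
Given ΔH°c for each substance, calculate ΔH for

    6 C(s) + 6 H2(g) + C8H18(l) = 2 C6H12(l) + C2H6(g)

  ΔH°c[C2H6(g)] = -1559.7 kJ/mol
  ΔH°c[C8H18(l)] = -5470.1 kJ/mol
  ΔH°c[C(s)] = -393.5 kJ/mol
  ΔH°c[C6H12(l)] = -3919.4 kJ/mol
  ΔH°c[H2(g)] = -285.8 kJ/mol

ΔH = -147.4 kJ/mol

Using ΔH = Σ nΔHc°(reactants) − Σ nΔHc°(products):
= [6·(-393.5) + 6·(-285.8) + 1·(-5470.1)] − [2·(-3919.4) + 1·(-1559.7)]
= -147.4 kJ/mol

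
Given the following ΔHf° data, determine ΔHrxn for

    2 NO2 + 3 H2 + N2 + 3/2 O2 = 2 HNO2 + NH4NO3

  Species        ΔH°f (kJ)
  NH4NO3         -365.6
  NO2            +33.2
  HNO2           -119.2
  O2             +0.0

ΔH°rxn = Σ nΔHf°(products) − Σ nΔHf°(reactants).
Products: 2·(-119.2) + 1·(-365.6) = -604.0
Reactants: 2·(+33.2) + 3·(+0.0) + 1·(+0.0) + 3/2·(+0.0) = +66.4
ΔHrxn = (-604.0) − (+66.4) = -670.4 kJ

ΔHrxn = -670.4 kJ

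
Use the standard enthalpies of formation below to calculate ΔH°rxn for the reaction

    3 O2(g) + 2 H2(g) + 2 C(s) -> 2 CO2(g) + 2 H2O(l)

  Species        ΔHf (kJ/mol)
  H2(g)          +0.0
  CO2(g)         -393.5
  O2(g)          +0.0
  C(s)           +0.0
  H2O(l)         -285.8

ΔH°rxn = -1358.6 kJ/mol

Products: 2·(-393.5) + 2·(-285.8) = -1358.6
Reactants: 3·(+0.0) + 2·(+0.0) + 2·(+0.0) = +0.0
ΔH°rxn = (-1358.6) − (+0.0) = -1358.6 kJ/mol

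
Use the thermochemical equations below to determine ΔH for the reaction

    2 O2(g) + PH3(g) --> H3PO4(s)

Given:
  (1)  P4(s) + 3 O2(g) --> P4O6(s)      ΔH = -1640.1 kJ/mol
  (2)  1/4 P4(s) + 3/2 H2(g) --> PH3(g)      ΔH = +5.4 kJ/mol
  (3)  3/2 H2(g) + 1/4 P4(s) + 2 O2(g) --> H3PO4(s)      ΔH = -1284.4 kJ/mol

ΔH = -1289.8 kJ/mol

(1): not needed.
(2) reversed: -5.4 kJ/mol
(3) as written: -1284.4 kJ/mol
Combining the equations, ΔH = (-1)·(+5.4) + (1)·(-1284.4) = -1289.8 kJ/mol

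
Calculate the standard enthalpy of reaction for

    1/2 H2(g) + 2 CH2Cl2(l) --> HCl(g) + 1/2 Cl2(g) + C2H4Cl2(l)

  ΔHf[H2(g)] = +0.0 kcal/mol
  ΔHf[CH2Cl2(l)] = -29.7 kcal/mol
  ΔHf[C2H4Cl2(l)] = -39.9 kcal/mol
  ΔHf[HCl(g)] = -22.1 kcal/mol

ΔH_rxn = -2.6 kcal/mol

ΔH°rxn = Σ nΔHf°(products) − Σ nΔHf°(reactants).
Products: 1·(-22.1) + 1/2·(+0.0) + 1·(-39.9) = -62.0
Reactants: 1/2·(+0.0) + 2·(-29.7) = -59.4
ΔH_rxn = (-62.0) − (-59.4) = -2.6 kcal/mol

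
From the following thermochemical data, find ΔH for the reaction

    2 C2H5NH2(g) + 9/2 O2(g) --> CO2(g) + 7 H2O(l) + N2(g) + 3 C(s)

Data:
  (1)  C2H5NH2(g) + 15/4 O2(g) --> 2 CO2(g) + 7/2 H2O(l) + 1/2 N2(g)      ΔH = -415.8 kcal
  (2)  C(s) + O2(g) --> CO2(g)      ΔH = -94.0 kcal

(1) × 2 (×2 to match 2 C2H5NH2(g) in the target): (2)·(-415.8) = -831.6 kcal
(2) reversed and × 3 (C(s) must end up as a product; scale by 3 for the 3 C(s)): (-3)·(-94.0) = +282.0 kcal
By Hess's law, ΔH = (2)·(-415.8) + (-3)·(-94.0) = -549.6 kcal

ΔH = -549.6 kcal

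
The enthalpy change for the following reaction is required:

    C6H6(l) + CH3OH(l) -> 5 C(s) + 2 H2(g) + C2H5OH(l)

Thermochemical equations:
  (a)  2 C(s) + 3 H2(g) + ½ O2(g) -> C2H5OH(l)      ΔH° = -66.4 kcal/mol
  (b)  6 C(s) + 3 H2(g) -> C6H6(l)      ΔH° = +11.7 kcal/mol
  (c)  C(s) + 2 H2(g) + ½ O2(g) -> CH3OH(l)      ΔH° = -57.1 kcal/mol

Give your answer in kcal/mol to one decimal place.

ΔH° = -21.0 kcal/mol

(a) as written (C2H5OH(l) already on the product side): -66.4 kcal/mol
(b) reversed (C6H6(l) must end up as a reactant): -11.7 kcal/mol
(c) reversed (reverse to put CH3OH(l) on the reactant side): +57.1 kcal/mol
ΔH° = (1)·(-66.4) + (-1)·(+11.7) + (-1)·(-57.1) = -21.0 kcal/mol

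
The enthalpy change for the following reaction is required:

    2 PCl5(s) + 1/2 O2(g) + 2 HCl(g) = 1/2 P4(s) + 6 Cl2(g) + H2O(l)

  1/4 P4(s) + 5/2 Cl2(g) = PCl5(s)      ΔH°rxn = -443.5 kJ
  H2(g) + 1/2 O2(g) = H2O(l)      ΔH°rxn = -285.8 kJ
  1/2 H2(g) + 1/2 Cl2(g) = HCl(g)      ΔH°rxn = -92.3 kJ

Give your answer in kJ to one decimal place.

ΔH°rxn = 785.8 kJ

equation 1 reversed and × 2: (-2)·(-443.5) = +887.0 kJ
equation 2 as written: -285.8 kJ
equation 3 reversed and × 2: (-2)·(-92.3) = +184.6 kJ
ΔH°rxn = (+887.0) + (-285.8) + (+184.6) = 785.8 kJ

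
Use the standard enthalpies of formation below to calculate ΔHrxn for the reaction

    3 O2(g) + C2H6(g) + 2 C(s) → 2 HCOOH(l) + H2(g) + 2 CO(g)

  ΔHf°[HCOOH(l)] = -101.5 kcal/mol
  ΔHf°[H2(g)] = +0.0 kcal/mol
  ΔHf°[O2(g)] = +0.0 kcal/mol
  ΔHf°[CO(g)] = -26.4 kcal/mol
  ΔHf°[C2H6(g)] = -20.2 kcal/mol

ΔHrxn = -235.6 kcal/mol

Products: 2·(-101.5) + 1·(+0.0) + 2·(-26.4) = -255.8
Reactants: 3·(+0.0) + 1·(-20.2) + 2·(+0.0) = -20.2
ΔHrxn = (-255.8) − (-20.2) = -235.6 kcal/mol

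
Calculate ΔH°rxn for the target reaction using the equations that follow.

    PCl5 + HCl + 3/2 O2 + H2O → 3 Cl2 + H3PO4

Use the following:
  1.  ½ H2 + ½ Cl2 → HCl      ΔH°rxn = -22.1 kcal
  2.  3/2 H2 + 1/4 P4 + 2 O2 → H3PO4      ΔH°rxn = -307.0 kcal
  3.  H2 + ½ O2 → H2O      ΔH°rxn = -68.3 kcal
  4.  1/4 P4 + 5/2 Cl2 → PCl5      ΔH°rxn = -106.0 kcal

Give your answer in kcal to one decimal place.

ΔH°rxn = -110.6 kcal

eq. 1 reversed (reverse to put HCl on the reactant side): +22.1 kcal
eq. 2 as written (H3PO4 already on the product side): -307.0 kcal
eq. 3 reversed (reverse to put H2O on the reactant side): +68.3 kcal
eq. 4 reversed (PCl5 must end up as a reactant): +106.0 kcal
ΔH°rxn = (-1)·(-22.1) + (1)·(-307.0) + (-1)·(-68.3) + (-1)·(-106.0) = -110.6 kcal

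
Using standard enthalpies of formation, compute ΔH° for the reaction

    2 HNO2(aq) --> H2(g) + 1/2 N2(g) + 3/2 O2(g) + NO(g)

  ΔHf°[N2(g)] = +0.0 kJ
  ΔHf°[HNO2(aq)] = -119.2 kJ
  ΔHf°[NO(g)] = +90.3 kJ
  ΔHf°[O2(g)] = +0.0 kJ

ΔH° = 328.7 kJ

Products: 1·(+0.0) + 1/2·(+0.0) + 3/2·(+0.0) + 1·(+90.3) = +90.3
Reactants: 2·(-119.2) = -238.4
ΔH° = (+90.3) − (-238.4) = 328.7 kJ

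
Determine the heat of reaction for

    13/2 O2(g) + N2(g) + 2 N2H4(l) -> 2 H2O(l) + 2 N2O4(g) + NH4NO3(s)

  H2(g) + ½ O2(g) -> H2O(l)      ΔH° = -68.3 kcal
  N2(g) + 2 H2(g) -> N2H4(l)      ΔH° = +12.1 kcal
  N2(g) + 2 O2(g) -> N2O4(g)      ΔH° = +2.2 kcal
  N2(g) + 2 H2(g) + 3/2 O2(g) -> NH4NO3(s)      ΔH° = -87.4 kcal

equation 1 × 2 (scale by 2 for the 2 H2O(l)): (2)·(-68.3) = -136.6 kcal
equation 2 reversed and × 2 (reverse to put N2H4(l) on the reactant side; scale by 2 for the 2 N2H4(l)): (-2)·(+12.1) = -24.2 kcal
equation 3 × 2 (scale by 2 for the 2 N2O4(g)): (2)·(+2.2) = +4.4 kcal
equation 4 as written (NH4NO3(s) already on the product side): -87.4 kcal
By Hess's law, ΔH° = (-136.6) + (-24.2) + (+4.4) + (-87.4) = -243.8 kcal

ΔH° = -243.8 kcal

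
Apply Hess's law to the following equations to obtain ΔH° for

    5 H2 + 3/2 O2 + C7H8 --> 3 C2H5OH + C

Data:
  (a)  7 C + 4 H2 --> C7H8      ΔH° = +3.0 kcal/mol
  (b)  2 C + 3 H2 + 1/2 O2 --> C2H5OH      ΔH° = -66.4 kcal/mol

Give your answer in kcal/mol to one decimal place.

ΔH° = -202.2 kcal/mol

(a) reversed (C7H8 must end up as a reactant): -3.0 kcal/mol
(b) × 3 (scale by 3 for the 3 C2H5OH): (3)·(-66.4) = -199.2 kcal/mol
Since enthalpy is a state function, ΔH° = (-3.0) + (-199.2) = -202.2 kcal/mol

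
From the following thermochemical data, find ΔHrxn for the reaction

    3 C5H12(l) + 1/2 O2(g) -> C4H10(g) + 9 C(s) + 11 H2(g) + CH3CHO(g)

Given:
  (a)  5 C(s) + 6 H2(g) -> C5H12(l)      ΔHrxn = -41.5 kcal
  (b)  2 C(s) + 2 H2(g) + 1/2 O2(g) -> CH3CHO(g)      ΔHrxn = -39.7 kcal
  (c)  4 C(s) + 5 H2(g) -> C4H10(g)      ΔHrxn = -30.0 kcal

(a) reversed and × 3 (reverse to put C5H12(l) on the reactant side; ×3 to match 3 C5H12(l) in the target): (-3)·(-41.5) = +124.5 kcal
(b) as written (CH3CHO(g) already on the product side): -39.7 kcal
(c) as written (C4H10(g) already on the product side): -30.0 kcal
By Hess's law, ΔHrxn = (-3)·(-41.5) + (1)·(-39.7) + (1)·(-30.0) = 54.8 kcal

ΔHrxn = 54.8 kcal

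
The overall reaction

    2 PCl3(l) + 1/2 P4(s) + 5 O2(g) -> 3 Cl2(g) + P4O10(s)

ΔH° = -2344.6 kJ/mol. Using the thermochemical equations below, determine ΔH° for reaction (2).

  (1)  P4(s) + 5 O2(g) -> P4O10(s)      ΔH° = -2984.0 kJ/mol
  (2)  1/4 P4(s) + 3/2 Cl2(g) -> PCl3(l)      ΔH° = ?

(1) as written (P4O10(s) already on the product side): -2984.0 kJ/mol
(2) reversed and × 2 (reverse to put PCl3(l) on the reactant side; scale by 2 for the 2 PCl3(l)): contributes −2·x
-2344.6 = (-2984.0) − 2·x
x = (-2344.6 − (-2984.0)) / (-2) = -319.7 kJ/mol

ΔH° = -319.7 kJ/mol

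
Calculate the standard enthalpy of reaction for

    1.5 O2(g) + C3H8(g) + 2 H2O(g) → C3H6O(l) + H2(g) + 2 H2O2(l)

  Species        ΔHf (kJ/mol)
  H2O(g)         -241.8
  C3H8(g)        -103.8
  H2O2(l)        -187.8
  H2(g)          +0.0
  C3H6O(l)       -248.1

Products: 1·(-248.1) + 1·(+0.0) + 2·(-187.8) = -623.7
Reactants: 3/2·(+0.0) + 1·(-103.8) + 2·(-241.8) = -587.4
ΔH_rxn = (-623.7) − (-587.4) = -36.3 kJ/mol

ΔH_rxn = -36.3 kJ/mol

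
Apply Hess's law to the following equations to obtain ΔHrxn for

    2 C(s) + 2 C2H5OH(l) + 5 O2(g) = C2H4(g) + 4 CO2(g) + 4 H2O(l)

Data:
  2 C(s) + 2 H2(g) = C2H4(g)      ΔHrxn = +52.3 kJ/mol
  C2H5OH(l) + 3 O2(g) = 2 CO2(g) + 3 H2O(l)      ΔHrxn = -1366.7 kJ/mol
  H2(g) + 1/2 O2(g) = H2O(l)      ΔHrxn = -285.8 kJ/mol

equation 1 as written: +52.3 kJ/mol
equation 2 × 2: (2)·(-1366.7) = -2733.4 kJ/mol
equation 3 reversed and × 2: (-2)·(-285.8) = +571.6 kJ/mol
ΔHrxn = (+52.3) + (-2733.4) + (+571.6) = -2109.5 kJ/mol

ΔHrxn = -2109.5 kJ/mol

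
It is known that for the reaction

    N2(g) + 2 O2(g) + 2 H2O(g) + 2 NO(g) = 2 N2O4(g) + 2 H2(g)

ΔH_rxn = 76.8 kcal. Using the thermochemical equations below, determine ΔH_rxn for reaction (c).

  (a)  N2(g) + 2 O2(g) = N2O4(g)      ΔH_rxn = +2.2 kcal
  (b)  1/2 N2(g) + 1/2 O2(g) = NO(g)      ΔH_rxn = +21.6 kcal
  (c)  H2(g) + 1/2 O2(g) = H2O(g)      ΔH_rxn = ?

ΔH_rxn = -57.8 kcal

(a) × 2 (×2 to match 2 N2O4(g) in the target): (2)·(+2.2) = +4.4 kcal
(b) reversed and × 2 (reverse to put NO(g) on the reactant side; scale by 2 for the 2 NO(g)): (-2)·(+21.6) = -43.2 kcal
(c) reversed and × 2 (H2O(g) must end up as a reactant; ×2 to match 2 H2O(g) in the target): contributes −2·x
+76.8 = (+4.4) + (-43.2) − 2·x
x = (+76.8 − (-38.8)) / (-2) = -57.8 kcal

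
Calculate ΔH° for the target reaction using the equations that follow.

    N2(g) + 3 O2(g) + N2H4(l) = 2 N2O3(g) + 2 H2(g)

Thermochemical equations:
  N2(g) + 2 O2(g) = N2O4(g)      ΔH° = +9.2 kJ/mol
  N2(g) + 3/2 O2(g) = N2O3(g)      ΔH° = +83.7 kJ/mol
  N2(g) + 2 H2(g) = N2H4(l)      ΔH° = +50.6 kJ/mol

equation 1: not needed (N2O4(g) appears nowhere else).
equation 2 × 2 (scale by 2 for the 2 N2O3(g)): (2)·(+83.7) = +167.4 kJ/mol
equation 3 reversed (N2H4(l) must end up as a reactant): -50.6 kJ/mol
By Hess's law, ΔH° = (+167.4) + (-50.6) = 116.8 kJ/mol

ΔH° = 116.8 kJ/mol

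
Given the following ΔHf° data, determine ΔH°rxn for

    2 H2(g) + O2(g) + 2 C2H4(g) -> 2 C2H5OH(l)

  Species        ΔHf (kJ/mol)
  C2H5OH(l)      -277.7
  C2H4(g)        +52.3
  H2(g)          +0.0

ΔH°rxn = -660.0 kJ/mol

Products: 2·(-277.7) = -555.4
Reactants: 2·(+0.0) + 1·(+0.0) + 2·(+52.3) = +104.6
ΔH°rxn = (-555.4) − (+104.6) = -660.0 kJ/mol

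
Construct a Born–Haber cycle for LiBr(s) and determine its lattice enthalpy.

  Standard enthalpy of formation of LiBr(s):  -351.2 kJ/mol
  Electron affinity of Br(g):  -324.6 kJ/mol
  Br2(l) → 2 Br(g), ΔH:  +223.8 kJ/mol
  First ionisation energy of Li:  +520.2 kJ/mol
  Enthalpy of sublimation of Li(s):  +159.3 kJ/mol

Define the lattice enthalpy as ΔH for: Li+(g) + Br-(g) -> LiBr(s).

ΔHf° = 1·ΔHsub + 1·(ΣIE) + 1/2·D(Br2) + 1·EA + U
-351.2 = 1·(+159.3) + 1·(+520.2) + 1/2·(+223.8) + 1·(-324.6) + U
U = -351.2 − (+466.8) = -818.0 kJ/mol

U = -818.0 kJ/mol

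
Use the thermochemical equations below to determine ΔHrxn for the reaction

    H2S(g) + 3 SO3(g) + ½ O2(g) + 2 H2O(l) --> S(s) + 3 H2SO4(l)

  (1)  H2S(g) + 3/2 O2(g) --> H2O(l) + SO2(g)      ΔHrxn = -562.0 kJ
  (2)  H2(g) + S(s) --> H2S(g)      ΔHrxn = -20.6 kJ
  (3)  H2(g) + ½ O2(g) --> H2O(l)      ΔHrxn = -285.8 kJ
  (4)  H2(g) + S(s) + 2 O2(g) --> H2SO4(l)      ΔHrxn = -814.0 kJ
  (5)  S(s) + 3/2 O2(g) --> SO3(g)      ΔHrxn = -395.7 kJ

(1): not needed.
(2) reversed: +20.6 kJ
(3) reversed and × 2: (-2)·(-285.8) = +571.6 kJ
(4) × 3: (3)·(-814.0) = -2442.0 kJ
(5) reversed and × 3: (-3)·(-395.7) = +1187.1 kJ
Summing the manipulated equations, ΔHrxn = (+20.6) + (+571.6) + (-2442.0) + (+1187.1) = -662.7 kJ

ΔHrxn = -662.7 kJ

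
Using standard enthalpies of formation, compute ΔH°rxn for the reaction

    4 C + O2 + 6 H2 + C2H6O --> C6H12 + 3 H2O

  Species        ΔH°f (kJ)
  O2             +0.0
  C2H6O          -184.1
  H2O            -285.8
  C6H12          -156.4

ΔH°rxn = -829.7 kJ

Products: 1·(-156.4) + 3·(-285.8) = -1013.8
Reactants: 4·(+0.0) + 1·(+0.0) + 6·(+0.0) + 1·(-184.1) = -184.1
ΔH°rxn = (-1013.8) − (-184.1) = -829.7 kJ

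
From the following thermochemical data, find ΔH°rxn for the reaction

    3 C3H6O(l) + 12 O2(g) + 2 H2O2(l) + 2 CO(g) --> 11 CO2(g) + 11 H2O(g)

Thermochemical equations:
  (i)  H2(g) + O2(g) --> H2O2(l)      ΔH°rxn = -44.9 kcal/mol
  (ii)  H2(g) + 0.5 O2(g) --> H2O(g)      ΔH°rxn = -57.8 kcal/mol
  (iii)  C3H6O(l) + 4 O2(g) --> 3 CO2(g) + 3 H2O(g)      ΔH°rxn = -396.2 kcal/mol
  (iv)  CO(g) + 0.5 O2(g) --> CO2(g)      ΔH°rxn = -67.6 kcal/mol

ΔH°rxn = -1349.6 kcal/mol

(i) reversed and × 2 (H2O2(l) must end up as a reactant; ×2 to match 2 H2O2(l) in the target): (-2)·(-44.9) = +89.8 kcal/mol
(ii) × 2: (2)·(-57.8) = -115.6 kcal/mol
(iii) × 3 (×3 to match 3 C3H6O(l) in the target): (3)·(-396.2) = -1188.6 kcal/mol
(iv) × 2 (×2 to match 2 CO(g) in the target): (2)·(-67.6) = -135.2 kcal/mol
ΔH°rxn = (-2)·(-44.9) + (2)·(-57.8) + (3)·(-396.2) + (2)·(-67.6) = -1349.6 kcal/mol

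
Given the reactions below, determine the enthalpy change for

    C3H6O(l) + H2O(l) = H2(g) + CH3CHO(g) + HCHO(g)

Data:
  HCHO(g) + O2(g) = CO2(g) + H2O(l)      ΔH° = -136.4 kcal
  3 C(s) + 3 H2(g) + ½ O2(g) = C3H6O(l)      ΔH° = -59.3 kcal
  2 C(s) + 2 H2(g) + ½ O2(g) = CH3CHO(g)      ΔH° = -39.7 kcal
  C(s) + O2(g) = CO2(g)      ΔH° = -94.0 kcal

equation 1 reversed: +136.4 kcal
equation 2 reversed: +59.3 kcal
equation 3 as written: -39.7 kcal
equation 4 as written: -94.0 kcal
Since enthalpy is a state function, ΔH° = (+136.4) + (+59.3) + (-39.7) + (-94.0) = 62.0 kcal

ΔH° = 62.0 kcal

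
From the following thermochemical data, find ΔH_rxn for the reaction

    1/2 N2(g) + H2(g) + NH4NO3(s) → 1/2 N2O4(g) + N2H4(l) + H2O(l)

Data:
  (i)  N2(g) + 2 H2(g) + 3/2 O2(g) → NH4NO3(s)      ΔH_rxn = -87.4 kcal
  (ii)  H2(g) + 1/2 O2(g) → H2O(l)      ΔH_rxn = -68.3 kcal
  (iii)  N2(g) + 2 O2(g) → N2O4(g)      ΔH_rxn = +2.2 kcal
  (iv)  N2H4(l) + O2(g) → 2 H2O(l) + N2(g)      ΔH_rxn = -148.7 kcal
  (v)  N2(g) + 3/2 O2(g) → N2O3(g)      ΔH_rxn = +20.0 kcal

(i) reversed: +87.4 kcal
(ii) × 3: (3)·(-68.3) = -204.9 kcal
(iii) × 1/2: (1/2)·(+2.2) = +1.1 kcal
(iv) reversed: +148.7 kcal
(v): not needed.
ΔH_rxn = (-1)·(-87.4) + (3)·(-68.3) + (1/2)·(+2.2) + (-1)·(-148.7) = 32.3 kcal

ΔH_rxn = 32.3 kcal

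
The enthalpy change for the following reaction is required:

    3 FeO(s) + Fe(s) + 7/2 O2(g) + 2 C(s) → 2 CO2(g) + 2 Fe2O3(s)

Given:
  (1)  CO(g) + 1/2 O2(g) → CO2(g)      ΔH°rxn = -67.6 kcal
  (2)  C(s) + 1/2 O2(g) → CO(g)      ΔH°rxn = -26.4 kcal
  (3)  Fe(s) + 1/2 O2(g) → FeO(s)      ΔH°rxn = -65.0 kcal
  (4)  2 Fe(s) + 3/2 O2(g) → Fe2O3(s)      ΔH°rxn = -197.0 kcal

(1) × 2: (2)·(-67.6) = -135.2 kcal
(2) × 2: (2)·(-26.4) = -52.8 kcal
(3) reversed and × 3: (-3)·(-65.0) = +195.0 kcal
(4) × 2: (2)·(-197.0) = -394.0 kcal
ΔH°rxn = (2)·(-67.6) + (2)·(-26.4) + (-3)·(-65.0) + (2)·(-197.0) = -387.0 kcal

ΔH°rxn = -387.0 kcal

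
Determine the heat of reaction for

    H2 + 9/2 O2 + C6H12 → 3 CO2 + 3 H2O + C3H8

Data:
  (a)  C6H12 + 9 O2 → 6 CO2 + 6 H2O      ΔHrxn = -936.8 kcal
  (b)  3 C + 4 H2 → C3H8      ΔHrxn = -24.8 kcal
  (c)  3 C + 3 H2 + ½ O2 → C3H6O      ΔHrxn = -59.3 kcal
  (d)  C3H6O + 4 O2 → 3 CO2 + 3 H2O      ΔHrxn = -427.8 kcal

ΔHrxn = -474.5 kcal

(a) as written: -936.8 kcal
(b) as written: -24.8 kcal
(c) reversed: +59.3 kcal
(d) reversed: +427.8 kcal
ΔHrxn = (-936.8) + (-24.8) + (+59.3) + (+427.8) = -474.5 kcal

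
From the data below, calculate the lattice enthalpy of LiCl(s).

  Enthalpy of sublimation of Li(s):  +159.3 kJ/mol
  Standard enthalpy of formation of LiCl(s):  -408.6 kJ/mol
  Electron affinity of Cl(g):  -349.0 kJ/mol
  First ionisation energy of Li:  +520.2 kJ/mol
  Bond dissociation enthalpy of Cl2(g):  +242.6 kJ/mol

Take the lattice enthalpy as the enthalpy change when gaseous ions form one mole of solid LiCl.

U = -860.4 kJ/mol

ΔHf° = 1·ΔHsub + 1·(ΣIE) + 1/2·D(Cl2) + 1·EA + U
-408.6 = 1·(+159.3) + 1·(+520.2) + 1/2·(+242.6) + 1·(-349.0) + U
U = -408.6 − (+451.8) = -860.4 kJ/mol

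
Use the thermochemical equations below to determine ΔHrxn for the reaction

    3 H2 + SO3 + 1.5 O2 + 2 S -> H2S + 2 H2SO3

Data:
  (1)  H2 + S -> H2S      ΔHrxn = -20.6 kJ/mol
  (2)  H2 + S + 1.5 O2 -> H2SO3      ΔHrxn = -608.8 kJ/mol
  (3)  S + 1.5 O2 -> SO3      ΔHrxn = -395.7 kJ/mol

ΔHrxn = -842.5 kJ/mol

(1) as written (H2S already on the product side): -20.6 kJ/mol
(2) × 2 (scale by 2 for the 2 H2SO3): (2)·(-608.8) = -1217.6 kJ/mol
(3) reversed (reverse to put SO3 on the reactant side): +395.7 kJ/mol
Summing the manipulated equations, ΔHrxn = (1)·(-20.6) + (2)·(-608.8) + (-1)·(-395.7) = -842.5 kJ/mol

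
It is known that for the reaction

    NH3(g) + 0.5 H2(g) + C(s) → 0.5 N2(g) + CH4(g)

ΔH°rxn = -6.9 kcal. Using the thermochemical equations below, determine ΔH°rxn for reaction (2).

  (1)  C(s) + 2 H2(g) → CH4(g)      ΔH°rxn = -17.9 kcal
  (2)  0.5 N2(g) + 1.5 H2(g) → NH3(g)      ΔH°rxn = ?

ΔH°rxn = -11.0 kcal

(1) as written (CH4(g) already on the product side): -17.9 kcal
(2) reversed (reverse to put NH3(g) on the reactant side): contributes −x
-6.9 = (-17.9) − x
x = (-6.9 − (-17.9)) / (-1) = -11.0 kcal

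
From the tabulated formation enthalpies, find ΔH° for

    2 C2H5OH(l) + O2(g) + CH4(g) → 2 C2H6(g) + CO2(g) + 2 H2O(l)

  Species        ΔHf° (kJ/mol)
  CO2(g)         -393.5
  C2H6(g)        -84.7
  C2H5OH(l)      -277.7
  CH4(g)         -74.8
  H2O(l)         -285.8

Products: 2·(-84.7) + 1·(-393.5) + 2·(-285.8) = -1134.5
Reactants: 2·(-277.7) + 1·(+0.0) + 1·(-74.8) = -630.2
ΔH° = (-1134.5) − (-630.2) = -504.3 kJ/mol

ΔH° = -504.3 kJ/mol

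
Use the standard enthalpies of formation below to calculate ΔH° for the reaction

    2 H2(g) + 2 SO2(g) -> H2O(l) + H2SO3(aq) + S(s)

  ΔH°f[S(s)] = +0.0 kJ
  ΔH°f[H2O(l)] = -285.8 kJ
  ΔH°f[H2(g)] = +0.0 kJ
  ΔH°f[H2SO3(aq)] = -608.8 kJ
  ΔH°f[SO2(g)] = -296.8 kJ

ΔH°rxn = Σ nΔHf°(products) − Σ nΔHf°(reactants).
Products: 1·(-285.8) + 1·(-608.8) + 1·(+0.0) = -894.6
Reactants: 2·(+0.0) + 2·(-296.8) = -593.6
ΔH° = (-894.6) − (-593.6) = -301.0 kJ

ΔH° = -301.0 kJ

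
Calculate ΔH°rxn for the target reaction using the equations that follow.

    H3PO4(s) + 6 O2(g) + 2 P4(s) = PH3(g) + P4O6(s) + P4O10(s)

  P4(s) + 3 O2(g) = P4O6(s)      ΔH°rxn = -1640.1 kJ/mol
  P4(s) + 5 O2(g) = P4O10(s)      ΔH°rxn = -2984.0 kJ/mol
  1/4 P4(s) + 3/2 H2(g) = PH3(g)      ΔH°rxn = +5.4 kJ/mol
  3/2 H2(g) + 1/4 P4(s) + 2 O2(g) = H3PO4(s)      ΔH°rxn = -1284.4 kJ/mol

ΔH°rxn = -3334.3 kJ/mol

equation 1 as written (P4O6(s) already on the product side): -1640.1 kJ/mol
equation 2 as written (P4O10(s) already on the product side): -2984.0 kJ/mol
equation 3 as written (PH3(g) already on the product side): +5.4 kJ/mol
equation 4 reversed (H3PO4(s) must end up as a reactant): +1284.4 kJ/mol
Summing the manipulated equations, ΔH°rxn = (-1640.1) + (-2984.0) + (+5.4) + (+1284.4) = -3334.3 kJ/mol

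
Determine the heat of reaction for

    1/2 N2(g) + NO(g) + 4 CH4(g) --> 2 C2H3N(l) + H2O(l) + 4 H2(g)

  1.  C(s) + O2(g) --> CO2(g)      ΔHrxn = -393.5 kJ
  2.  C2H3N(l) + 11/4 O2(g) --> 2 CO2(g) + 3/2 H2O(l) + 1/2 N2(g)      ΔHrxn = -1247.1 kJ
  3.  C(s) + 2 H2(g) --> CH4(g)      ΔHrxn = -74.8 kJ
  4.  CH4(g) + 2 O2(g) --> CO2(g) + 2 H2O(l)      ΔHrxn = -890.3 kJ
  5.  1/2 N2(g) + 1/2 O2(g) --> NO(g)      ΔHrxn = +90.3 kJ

ΔHrxn = -14.1 kJ

eq. 1 × 2: (2)·(-393.5) = -787.0 kJ
eq. 2 reversed and × 2 (C2H3N(l) must end up as a product; scale by 2 for the 2 C2H3N(l)): (-2)·(-1247.1) = +2494.2 kJ
eq. 3 reversed and × 2 (H2(g) must end up as a product; ×2 to match 4 H2(g) in the target): (-2)·(-74.8) = +149.6 kJ
eq. 4 × 2: (2)·(-890.3) = -1780.6 kJ
eq. 5 reversed (NO(g) must end up as a reactant): -90.3 kJ
ΔHrxn = (2)·(-393.5) + (-2)·(-1247.1) + (-2)·(-74.8) + (2)·(-890.3) + (-1)·(+90.3) = -14.1 kJ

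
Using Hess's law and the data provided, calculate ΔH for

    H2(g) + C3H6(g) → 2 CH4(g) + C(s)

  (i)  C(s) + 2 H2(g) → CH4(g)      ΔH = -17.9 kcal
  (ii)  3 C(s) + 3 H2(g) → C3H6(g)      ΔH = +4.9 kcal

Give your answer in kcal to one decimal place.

ΔH = -40.7 kcal

(i) × 2 (×2 to match 2 CH4(g) in the target): (2)·(-17.9) = -35.8 kcal
(ii) reversed (reverse to put C3H6(g) on the reactant side): -4.9 kcal
Summing the manipulated equations, ΔH = (-35.8) + (-4.9) = -40.7 kcal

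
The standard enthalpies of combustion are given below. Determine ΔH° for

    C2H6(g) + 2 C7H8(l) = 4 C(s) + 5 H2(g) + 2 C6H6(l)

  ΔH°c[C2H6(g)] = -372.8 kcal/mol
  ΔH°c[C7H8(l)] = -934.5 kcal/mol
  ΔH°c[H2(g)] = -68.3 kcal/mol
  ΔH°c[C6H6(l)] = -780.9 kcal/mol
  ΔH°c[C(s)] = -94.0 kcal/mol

ΔH° = 37.5 kcal/mol

Using ΔH = Σ nΔHc°(reactants) − Σ nΔHc°(products):
= [1·(-372.8) + 2·(-934.5)] − [4·(-94.0) + 5·(-68.3) + 2·(-780.9)]
= 37.5 kcal/mol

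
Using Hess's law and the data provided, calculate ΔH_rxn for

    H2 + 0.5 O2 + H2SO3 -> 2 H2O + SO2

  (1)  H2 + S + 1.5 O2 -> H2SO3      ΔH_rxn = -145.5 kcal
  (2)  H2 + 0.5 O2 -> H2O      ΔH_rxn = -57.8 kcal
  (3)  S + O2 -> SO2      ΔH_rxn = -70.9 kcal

(1) reversed (H2SO3 must end up as a reactant): +145.5 kcal
(2) × 2 (scale by 2 for the 2 H2O): (2)·(-57.8) = -115.6 kcal
(3) as written (SO2 already on the product side): -70.9 kcal
Since enthalpy is a state function, ΔH_rxn = (-1)·(-145.5) + (2)·(-57.8) + (1)·(-70.9) = -41.0 kcal

ΔH_rxn = -41.0 kcal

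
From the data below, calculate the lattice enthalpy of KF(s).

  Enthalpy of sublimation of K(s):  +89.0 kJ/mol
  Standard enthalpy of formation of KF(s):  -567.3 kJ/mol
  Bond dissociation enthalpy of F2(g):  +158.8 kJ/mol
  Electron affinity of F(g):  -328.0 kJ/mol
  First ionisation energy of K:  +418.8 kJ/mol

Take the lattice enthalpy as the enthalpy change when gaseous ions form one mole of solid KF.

ΔHf° = 1·ΔHsub + 1·(ΣIE) + 1/2·D(F2) + 1·EA + U
-567.3 = 1·(+89.0) + 1·(+418.8) + 1/2·(+158.8) + 1·(-328.0) + U
U = -567.3 − (+259.2) = -826.5 kJ/mol

U = -826.5 kJ/mol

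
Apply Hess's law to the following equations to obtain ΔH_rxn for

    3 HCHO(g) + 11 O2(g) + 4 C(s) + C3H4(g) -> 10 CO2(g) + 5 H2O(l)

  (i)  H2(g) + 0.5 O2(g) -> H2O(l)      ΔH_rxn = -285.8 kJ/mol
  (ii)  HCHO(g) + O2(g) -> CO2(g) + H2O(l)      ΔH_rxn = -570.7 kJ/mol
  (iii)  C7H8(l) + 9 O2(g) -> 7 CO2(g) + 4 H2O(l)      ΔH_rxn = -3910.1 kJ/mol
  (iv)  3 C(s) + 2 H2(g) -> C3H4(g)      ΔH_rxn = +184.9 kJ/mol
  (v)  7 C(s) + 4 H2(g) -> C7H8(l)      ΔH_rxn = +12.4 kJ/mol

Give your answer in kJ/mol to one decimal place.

ΔH_rxn = -5223.1 kJ/mol

(i) reversed and × 2: (-2)·(-285.8) = +571.6 kJ/mol
(ii) × 3: (3)·(-570.7) = -1712.1 kJ/mol
(iii) as written: -3910.1 kJ/mol
(iv) reversed: -184.9 kJ/mol
(v) as written: +12.4 kJ/mol
ΔH_rxn = (-2)·(-285.8) + (3)·(-570.7) + (1)·(-3910.1) + (-1)·(+184.9) + (1)·(+12.4) = -5223.1 kJ/mol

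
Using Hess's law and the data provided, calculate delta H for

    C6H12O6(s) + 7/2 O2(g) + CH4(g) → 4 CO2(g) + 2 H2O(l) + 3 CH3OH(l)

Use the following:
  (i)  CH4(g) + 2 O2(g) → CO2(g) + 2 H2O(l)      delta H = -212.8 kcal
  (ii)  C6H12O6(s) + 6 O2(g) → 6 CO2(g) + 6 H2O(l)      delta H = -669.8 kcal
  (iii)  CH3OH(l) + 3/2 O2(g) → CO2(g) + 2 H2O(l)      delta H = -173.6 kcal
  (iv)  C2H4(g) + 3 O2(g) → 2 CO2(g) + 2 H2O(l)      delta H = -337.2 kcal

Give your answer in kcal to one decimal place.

delta H = -361.8 kcal

(i) as written (CH4(g) already on the reactant side): -212.8 kcal
(ii) as written (C6H12O6(s) already on the reactant side): -669.8 kcal
(iii) reversed and × 3 (reverse to put CH3OH(l) on the product side; scale by 3 for the 3 CH3OH(l)): (-3)·(-173.6) = +520.8 kcal
(iv): not needed (C2H4(g) appears nowhere else).
Since enthalpy is a state function, delta H = (-212.8) + (-669.8) + (+520.8) = -361.8 kcal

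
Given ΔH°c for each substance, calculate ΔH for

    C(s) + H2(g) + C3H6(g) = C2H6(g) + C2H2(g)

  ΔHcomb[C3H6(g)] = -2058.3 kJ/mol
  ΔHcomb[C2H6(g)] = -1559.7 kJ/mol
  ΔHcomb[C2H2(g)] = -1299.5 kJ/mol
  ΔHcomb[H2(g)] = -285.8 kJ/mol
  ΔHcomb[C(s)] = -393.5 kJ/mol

ΔH = 121.6 kJ/mol

With combustion enthalpies, reactants minus products:
= [1·(-393.5) + 1·(-285.8) + 1·(-2058.3)] − [1·(-1559.7) + 1·(-1299.5)]
= 121.6 kJ/mol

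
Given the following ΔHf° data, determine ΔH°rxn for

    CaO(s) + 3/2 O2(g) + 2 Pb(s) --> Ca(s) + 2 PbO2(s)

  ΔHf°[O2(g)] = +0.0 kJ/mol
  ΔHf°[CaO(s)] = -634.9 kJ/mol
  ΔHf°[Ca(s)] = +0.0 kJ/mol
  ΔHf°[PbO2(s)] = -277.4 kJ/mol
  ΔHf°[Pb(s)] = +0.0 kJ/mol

ΔH°rxn = Σ nΔHf°(products) − Σ nΔHf°(reactants).
Products: 1·(+0.0) + 2·(-277.4) = -554.8
Reactants: 1·(-634.9) + 3/2·(+0.0) + 2·(+0.0) = -634.9
ΔH°rxn = (-554.8) − (-634.9) = 80.1 kJ/mol

ΔH°rxn = 80.1 kJ/mol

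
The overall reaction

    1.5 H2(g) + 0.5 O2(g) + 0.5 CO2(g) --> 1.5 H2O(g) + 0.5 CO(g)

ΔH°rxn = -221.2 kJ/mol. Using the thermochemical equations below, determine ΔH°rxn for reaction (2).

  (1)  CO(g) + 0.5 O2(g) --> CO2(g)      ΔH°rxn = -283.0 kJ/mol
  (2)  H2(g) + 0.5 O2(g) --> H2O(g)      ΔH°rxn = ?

(1) reversed and × 1/2: (-1/2)·(-283.0) = +141.5 kJ/mol
(2) × 3/2: contributes 3/2·x
-221.2 = (+141.5) + 3/2·x
x = (-221.2 − (+141.5)) / (3/2) = -241.8 kJ/mol

ΔH°rxn = -241.8 kJ/mol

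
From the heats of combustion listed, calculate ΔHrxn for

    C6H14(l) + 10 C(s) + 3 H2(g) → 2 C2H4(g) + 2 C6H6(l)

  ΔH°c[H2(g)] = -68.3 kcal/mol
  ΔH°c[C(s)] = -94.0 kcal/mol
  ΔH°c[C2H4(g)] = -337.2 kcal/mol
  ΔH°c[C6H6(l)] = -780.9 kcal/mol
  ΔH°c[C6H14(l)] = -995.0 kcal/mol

With combustion enthalpies, reactants minus products:
= [1·(-995.0) + 10·(-94.0) + 3·(-68.3)] − [2·(-337.2) + 2·(-780.9)]
= 96.3 kcal/mol

ΔHrxn = 96.3 kcal/mol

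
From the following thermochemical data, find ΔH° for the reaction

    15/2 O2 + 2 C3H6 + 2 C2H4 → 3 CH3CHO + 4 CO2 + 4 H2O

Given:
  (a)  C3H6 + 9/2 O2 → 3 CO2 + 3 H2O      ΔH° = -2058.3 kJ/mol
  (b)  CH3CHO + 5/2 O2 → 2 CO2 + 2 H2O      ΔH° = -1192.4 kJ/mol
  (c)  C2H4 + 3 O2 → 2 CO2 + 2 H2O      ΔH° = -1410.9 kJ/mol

(a) × 2 (scale by 2 for the 2 C3H6): (2)·(-2058.3) = -4116.6 kJ/mol
(b) reversed and × 3 (CH3CHO must end up as a product; ×3 to match 3 CH3CHO in the target): (-3)·(-1192.4) = +3577.2 kJ/mol
(c) × 2 (scale by 2 for the 2 C2H4): (2)·(-1410.9) = -2821.8 kJ/mol
ΔH° = (-4116.6) + (+3577.2) + (-2821.8) = -3361.2 kJ/mol

ΔH° = -3361.2 kJ/mol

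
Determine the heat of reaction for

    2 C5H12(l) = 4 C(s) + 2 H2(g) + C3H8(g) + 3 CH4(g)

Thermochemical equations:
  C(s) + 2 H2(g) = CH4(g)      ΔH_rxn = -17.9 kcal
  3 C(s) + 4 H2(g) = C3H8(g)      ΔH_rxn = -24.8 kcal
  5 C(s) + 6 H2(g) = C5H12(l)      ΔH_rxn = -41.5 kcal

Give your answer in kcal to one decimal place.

ΔH_rxn = 4.5 kcal

equation 1 × 3: (3)·(-17.9) = -53.7 kcal
equation 2 as written: -24.8 kcal
equation 3 reversed and × 2: (-2)·(-41.5) = +83.0 kcal
By Hess's law, ΔH_rxn = (3)·(-17.9) + (1)·(-24.8) + (-2)·(-41.5) = 4.5 kcal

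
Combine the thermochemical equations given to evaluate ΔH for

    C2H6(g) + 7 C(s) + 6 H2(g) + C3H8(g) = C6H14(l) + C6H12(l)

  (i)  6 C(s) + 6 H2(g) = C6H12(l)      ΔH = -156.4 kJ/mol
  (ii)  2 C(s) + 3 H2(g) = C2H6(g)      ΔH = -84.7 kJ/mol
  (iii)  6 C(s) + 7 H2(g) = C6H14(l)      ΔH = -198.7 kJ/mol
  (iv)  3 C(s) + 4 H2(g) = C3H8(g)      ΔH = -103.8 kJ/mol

(i) as written: -156.4 kJ/mol
(ii) reversed: +84.7 kJ/mol
(iii) as written: -198.7 kJ/mol
(iv) reversed: +103.8 kJ/mol
Summing the manipulated equations, ΔH = (-156.4) + (+84.7) + (-198.7) + (+103.8) = -166.6 kJ/mol

ΔH = -166.6 kJ/mol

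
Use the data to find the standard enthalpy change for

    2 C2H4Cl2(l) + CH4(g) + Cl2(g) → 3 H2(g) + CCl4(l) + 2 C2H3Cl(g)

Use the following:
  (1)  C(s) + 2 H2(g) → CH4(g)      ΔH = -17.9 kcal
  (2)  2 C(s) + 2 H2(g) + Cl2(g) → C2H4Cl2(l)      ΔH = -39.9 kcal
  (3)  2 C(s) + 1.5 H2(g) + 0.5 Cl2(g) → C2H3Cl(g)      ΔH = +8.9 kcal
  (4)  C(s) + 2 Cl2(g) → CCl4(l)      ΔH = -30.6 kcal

(1) reversed: +17.9 kcal
(2) reversed and × 2: (-2)·(-39.9) = +79.8 kcal
(3) × 2: (2)·(+8.9) = +17.8 kcal
(4) as written: -30.6 kcal
By Hess's law, ΔH = (-1)·(-17.9) + (-2)·(-39.9) + (2)·(+8.9) + (1)·(-30.6) = 84.9 kcal

ΔH = 84.9 kcal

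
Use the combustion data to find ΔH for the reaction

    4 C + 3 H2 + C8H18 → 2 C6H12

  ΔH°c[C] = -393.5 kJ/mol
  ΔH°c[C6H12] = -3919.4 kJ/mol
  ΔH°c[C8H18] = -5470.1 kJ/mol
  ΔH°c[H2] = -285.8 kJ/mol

ΔH = -62.7 kJ/mol

Using ΔH = Σ nΔHc°(reactants) − Σ nΔHc°(products):
= [4·(-393.5) + 3·(-285.8) + 1·(-5470.1)] − [2·(-3919.4)]
= -62.7 kJ/mol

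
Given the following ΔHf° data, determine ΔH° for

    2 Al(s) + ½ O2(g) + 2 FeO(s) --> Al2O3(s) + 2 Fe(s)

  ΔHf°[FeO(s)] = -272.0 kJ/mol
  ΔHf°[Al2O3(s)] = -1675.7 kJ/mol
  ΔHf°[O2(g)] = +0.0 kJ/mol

ΔH° = -1131.7 kJ/mol

Products: 1·(-1675.7) + 2·(+0.0) = -1675.7
Reactants: 2·(+0.0) + 1/2·(+0.0) + 2·(-272.0) = -544.0
ΔH° = (-1675.7) − (-544.0) = -1131.7 kJ/mol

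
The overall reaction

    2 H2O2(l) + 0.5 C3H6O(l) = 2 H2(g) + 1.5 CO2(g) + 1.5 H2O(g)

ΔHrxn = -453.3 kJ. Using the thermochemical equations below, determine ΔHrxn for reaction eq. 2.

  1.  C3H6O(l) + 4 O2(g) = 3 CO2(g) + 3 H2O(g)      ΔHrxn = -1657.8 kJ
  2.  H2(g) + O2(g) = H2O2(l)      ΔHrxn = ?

eq. 1 × 1/2 (scale by 1/2 for the 1/2 C3H6O(l)): (1/2)·(-1657.8) = -828.9 kJ
eq. 2 reversed and × 2 (reverse to put H2O2(l) on the reactant side; ×2 to match 2 H2O2(l) in the target): contributes −2·x
-453.3 = (-828.9) − 2·x
x = (-453.3 − (-828.9)) / (-2) = -187.8 kJ

ΔHrxn = -187.8 kJ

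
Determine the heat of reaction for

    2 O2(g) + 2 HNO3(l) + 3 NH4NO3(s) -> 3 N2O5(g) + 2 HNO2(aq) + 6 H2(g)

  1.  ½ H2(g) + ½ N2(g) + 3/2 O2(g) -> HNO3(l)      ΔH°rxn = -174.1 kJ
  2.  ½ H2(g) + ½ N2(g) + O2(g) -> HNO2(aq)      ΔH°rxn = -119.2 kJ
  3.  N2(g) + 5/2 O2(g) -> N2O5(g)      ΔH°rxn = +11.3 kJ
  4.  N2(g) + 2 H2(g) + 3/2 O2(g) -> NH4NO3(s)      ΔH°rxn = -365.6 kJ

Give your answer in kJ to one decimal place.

eq. 1 reversed and × 2: (-2)·(-174.1) = +348.2 kJ
eq. 2 × 2: (2)·(-119.2) = -238.4 kJ
eq. 3 × 3: (3)·(+11.3) = +33.9 kJ
eq. 4 reversed and × 3: (-3)·(-365.6) = +1096.8 kJ
Summing the manipulated equations, ΔH°rxn = (+348.2) + (-238.4) + (+33.9) + (+1096.8) = 1240.5 kJ

ΔH°rxn = 1240.5 kJ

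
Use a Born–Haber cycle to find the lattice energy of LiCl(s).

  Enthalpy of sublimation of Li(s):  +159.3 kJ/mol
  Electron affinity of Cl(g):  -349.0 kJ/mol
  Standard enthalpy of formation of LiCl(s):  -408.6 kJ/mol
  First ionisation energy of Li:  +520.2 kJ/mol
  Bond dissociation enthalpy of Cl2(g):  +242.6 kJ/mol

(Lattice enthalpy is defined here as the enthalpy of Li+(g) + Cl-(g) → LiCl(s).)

ΔHf° = 1·ΔHsub + 1·(ΣIE) + 1/2·D(Cl2) + 1·EA + U
-408.6 = 1·(+159.3) + 1·(+520.2) + 1/2·(+242.6) + 1·(-349.0) + U
U = -408.6 − (+451.8) = -860.4 kJ/mol

U = -860.4 kJ/mol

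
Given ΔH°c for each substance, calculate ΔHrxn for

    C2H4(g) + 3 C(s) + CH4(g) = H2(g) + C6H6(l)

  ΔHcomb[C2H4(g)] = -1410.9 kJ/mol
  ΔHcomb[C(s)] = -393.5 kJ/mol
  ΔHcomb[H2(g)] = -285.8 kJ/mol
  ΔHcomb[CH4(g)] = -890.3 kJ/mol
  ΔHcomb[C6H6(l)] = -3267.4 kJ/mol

With combustion enthalpies, reactants minus products:
= [1·(-1410.9) + 3·(-393.5) + 1·(-890.3)] − [1·(-285.8) + 1·(-3267.4)]
= 71.5 kJ/mol

ΔHrxn = 71.5 kJ/mol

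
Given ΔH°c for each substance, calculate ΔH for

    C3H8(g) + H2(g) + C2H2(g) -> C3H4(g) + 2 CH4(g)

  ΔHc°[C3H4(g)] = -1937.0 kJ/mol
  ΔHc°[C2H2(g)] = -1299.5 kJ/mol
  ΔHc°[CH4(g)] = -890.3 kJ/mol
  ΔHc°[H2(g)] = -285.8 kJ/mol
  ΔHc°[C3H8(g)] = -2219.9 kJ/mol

With combustion enthalpies, reactants minus products:
= [1·(-2219.9) + 1·(-285.8) + 1·(-1299.5)] − [1·(-1937.0) + 2·(-890.3)]
= -87.6 kJ/mol

ΔH = -87.6 kJ/mol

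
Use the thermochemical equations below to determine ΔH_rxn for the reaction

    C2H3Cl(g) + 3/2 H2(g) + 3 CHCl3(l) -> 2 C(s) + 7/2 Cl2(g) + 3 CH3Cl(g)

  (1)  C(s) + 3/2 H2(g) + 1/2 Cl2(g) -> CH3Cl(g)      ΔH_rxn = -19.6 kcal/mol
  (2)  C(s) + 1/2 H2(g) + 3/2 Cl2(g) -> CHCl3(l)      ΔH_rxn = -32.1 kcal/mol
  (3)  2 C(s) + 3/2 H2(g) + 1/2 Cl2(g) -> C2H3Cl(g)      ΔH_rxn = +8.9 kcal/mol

ΔH_rxn = 28.6 kcal/mol

(1) × 3: (3)·(-19.6) = -58.8 kcal/mol
(2) reversed and × 3: (-3)·(-32.1) = +96.3 kcal/mol
(3) reversed: -8.9 kcal/mol
By Hess's law, ΔH_rxn = (3)·(-19.6) + (-3)·(-32.1) + (-1)·(+8.9) = 28.6 kcal/mol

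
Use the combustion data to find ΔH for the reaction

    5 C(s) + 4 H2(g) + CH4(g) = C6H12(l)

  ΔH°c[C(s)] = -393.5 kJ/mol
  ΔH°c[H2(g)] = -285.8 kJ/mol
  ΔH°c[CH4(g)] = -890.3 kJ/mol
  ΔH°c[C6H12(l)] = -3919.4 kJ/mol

With combustion enthalpies, reactants minus products:
= [5·(-393.5) + 4·(-285.8) + 1·(-890.3)] − [1·(-3919.4)]
= -81.6 kJ/mol

ΔH = -81.6 kJ/mol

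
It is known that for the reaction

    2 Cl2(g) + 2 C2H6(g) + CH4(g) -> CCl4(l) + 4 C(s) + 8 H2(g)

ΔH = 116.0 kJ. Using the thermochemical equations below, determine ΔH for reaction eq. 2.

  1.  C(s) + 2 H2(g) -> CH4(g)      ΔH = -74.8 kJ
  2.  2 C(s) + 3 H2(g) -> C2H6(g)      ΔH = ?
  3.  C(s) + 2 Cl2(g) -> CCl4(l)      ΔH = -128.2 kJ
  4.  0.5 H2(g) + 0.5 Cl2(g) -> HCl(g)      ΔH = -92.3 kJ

eq. 1 reversed (CH4(g) must end up as a reactant): +74.8 kJ
eq. 2 reversed and × 2 (C2H6(g) must end up as a reactant; ×2 to match 2 C2H6(g) in the target): contributes −2·x
eq. 3 as written (CCl4(l) already on the product side): -128.2 kJ
eq. 4: not needed (HCl(g) appears nowhere else).
+116.0 = (+74.8) + (-128.2) − 2·x
x = (+116.0 − (-53.4)) / (-2) = -84.7 kJ

ΔH = -84.7 kJ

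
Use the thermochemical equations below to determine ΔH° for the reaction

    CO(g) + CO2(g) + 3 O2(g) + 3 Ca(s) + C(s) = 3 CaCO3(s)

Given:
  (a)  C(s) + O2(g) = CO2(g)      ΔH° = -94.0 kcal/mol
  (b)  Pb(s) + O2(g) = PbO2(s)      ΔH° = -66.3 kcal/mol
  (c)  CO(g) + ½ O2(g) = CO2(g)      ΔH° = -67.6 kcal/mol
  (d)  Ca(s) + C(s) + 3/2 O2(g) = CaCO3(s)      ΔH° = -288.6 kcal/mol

ΔH° = -745.4 kcal/mol

(a) reversed and × 2: (-2)·(-94.0) = +188.0 kcal/mol
(b): not needed.
(c) as written: -67.6 kcal/mol
(d) × 3: (3)·(-288.6) = -865.8 kcal/mol
Combining the equations, ΔH° = (-2)·(-94.0) + (1)·(-67.6) + (3)·(-288.6) = -745.4 kcal/mol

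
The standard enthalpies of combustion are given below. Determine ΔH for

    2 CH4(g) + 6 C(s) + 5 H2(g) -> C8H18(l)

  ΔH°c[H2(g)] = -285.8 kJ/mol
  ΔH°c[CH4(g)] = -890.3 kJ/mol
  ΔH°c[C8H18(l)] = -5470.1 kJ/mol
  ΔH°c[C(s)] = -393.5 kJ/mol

Using ΔH = Σ nΔHc°(reactants) − Σ nΔHc°(products):
= [2·(-890.3) + 6·(-393.5) + 5·(-285.8)] − [1·(-5470.1)]
= -100.5 kJ/mol

ΔH = -100.5 kJ/mol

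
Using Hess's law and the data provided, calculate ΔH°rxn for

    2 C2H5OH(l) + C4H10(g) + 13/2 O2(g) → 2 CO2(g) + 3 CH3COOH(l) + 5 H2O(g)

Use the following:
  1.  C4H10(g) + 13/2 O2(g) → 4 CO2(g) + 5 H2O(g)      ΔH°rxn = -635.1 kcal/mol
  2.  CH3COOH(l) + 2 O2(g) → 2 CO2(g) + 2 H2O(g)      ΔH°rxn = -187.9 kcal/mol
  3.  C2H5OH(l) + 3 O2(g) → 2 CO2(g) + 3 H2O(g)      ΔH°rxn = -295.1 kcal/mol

ΔH°rxn = -661.6 kcal/mol

eq. 1 as written (C4H10(g) already on the reactant side): -635.1 kcal/mol
eq. 2 reversed and × 3 (CH3COOH(l) must end up as a product; ×3 to match 3 CH3COOH(l) in the target): (-3)·(-187.9) = +563.7 kcal/mol
eq. 3 × 2 (×2 to match 2 C2H5OH(l) in the target): (2)·(-295.1) = -590.2 kcal/mol
ΔH°rxn = (-635.1) + (+563.7) + (-590.2) = -661.6 kcal/mol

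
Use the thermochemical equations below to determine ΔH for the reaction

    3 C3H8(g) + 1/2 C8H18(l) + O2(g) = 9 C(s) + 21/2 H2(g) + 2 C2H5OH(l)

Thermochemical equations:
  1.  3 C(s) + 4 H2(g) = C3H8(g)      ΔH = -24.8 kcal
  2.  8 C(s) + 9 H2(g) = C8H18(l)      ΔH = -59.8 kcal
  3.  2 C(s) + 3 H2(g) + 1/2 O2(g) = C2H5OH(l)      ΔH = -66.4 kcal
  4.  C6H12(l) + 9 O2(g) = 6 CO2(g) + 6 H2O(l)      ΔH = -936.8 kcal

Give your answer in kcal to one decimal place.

ΔH = -28.5 kcal

eq. 1 reversed and × 3: (-3)·(-24.8) = +74.4 kcal
eq. 2 reversed and × 1/2: (-1/2)·(-59.8) = +29.9 kcal
eq. 3 × 2: (2)·(-66.4) = -132.8 kcal
eq. 4: not needed.
ΔH = (+74.4) + (+29.9) + (-132.8) = -28.5 kcal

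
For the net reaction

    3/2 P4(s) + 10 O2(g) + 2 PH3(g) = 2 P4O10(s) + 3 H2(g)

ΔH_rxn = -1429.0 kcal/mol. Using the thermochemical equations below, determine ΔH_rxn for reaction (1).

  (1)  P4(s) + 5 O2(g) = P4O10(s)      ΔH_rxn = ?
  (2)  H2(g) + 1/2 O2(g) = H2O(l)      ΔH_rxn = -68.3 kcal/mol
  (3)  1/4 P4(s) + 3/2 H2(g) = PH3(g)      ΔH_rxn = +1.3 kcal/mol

ΔH_rxn = -713.2 kcal/mol

(1) × 2: contributes 2·x
(2): not needed.
(3) reversed and × 2: (-2)·(+1.3) = -2.6 kcal/mol
-1429.0 = (-2.6) + 2·x
x = (-1429.0 − (-2.6)) / (2) = -713.2 kcal/mol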